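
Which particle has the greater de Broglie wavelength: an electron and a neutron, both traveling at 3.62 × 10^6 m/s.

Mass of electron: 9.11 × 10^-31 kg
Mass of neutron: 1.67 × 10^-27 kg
The electron has the longer wavelength.

Using λ = h/(mv), since both particles have the same velocity, the wavelength depends only on mass.

For electron: λ₁ = h/(m₁v) = 2.01 × 10^-10 m
For neutron: λ₂ = h/(m₂v) = 1.10 × 10^-13 m

Since λ ∝ 1/m at constant velocity, the lighter particle has the longer wavelength.

The electron has the longer de Broglie wavelength.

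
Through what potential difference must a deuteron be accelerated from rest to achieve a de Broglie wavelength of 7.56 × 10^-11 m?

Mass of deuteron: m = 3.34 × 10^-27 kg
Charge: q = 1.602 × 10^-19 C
7.18 × 10^-2 V

From λ = h/√(2mqV), we solve for V:

λ² = h²/(2mqV)
V = h²/(2mqλ²)
V = (6.626 × 10^-34 J·s)² / (2 × 3.34 × 10^-27 kg × 1.602 × 10^-19 C × (7.56 × 10^-11 m)²)
V = 7.18 × 10^-2 V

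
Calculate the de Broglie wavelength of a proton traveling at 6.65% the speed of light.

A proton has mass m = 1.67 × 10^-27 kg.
1.99 × 10^-14 m

Using the de Broglie relation λ = h/(mv):

v = 6.65% × c = 1.994 × 10^7 m/s

λ = h/(mv)
λ = (6.626 × 10^-34 J·s) / (1.67 × 10^-27 kg × 1.994 × 10^7 m/s)
λ = 1.99 × 10^-14 m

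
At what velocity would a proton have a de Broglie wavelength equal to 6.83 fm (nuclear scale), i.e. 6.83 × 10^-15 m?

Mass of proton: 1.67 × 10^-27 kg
5.81 × 10^7 m/s

From λ = h/(mv), solve for v:

v = h/(mλ)
v = (6.626 × 10^-34 J·s) / (1.67 × 10^-27 kg × 6.83 × 10^-15 m)
v = 5.81 × 10^7 m/s

Note: This velocity is 19.4% of the speed of light, so relativistic corrections would be needed for a more accurate calculation.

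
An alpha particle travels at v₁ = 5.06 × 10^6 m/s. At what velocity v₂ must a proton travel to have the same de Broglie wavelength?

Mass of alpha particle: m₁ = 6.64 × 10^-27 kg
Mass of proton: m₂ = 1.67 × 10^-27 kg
v₂ = 2.01 × 10^7 m/s

For equal de Broglie wavelengths: λ₁ = λ₂

h/(m₁v₁) = h/(m₂v₂)
m₁v₁ = m₂v₂
v₂ = v₁ · (m₁/m₂)

v₂ = 5.06 × 10^6 m/s × (6.64 × 10^-27 kg / 1.67 × 10^-27 kg)
v₂ = 2.01 × 10^7 m/s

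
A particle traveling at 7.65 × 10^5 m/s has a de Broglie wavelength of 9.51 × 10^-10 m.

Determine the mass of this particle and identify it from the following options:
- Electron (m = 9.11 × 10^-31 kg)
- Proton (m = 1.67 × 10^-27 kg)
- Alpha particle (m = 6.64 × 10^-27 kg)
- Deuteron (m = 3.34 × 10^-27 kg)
The particle is an electron.

From λ = h/(mv), solve for mass:

m = h/(λv)
m = (6.626 × 10^-34 J·s) / (9.51 × 10^-10 m × 7.65 × 10^5 m/s)
m = 9.11 × 10^-31 kg

Comparing with the listed masses, this is closest to an electron.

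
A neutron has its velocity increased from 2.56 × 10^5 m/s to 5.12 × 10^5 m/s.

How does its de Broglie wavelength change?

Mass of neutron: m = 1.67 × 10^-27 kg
The wavelength decreases by a factor of 2.

Using λ = h/(mv):

Initial wavelength: λ₁ = h/(mv₁) = 1.55 × 10^-12 m
Final wavelength: λ₂ = h/(mv₂) = 7.75 × 10^-13 m

Since λ ∝ 1/v, when velocity increases by a factor of 2, the wavelength decreases by a factor of 2.

λ₂/λ₁ = v₁/v₂ = 1/2

The wavelength decreases by a factor of 2.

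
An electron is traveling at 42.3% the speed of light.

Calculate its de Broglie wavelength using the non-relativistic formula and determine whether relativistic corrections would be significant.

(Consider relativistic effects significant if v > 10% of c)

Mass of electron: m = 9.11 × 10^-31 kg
Yes, relativistic corrections are needed.

Using the non-relativistic de Broglie formula λ = h/(mv):

v = 42.3% × c = 1.268 × 10^8 m/s

λ = h/(mv)
λ = (6.626 × 10^-34 J·s) / (9.11 × 10^-31 kg × 1.268 × 10^8 m/s)
λ = 5.74 × 10^-12 m

Since v = 42.3% of c > 10% of c, relativistic corrections ARE significant and the actual wavelength would differ from this non-relativistic estimate.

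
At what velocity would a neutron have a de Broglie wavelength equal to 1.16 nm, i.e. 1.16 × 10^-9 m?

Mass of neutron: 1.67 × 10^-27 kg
3.42 × 10^2 m/s

From λ = h/(mv), solve for v:

v = h/(mλ)
v = (6.626 × 10^-34 J·s) / (1.67 × 10^-27 kg × 1.16 × 10^-9 m)
v = 3.42 × 10^2 m/s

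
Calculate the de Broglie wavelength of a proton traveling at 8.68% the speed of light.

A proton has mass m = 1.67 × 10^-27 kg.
1.52 × 10^-14 m

Using the de Broglie relation λ = h/(mv):

v = 8.68% × c = 2.602 × 10^7 m/s

λ = h/(mv)
λ = (6.626 × 10^-34 J·s) / (1.67 × 10^-27 kg × 2.602 × 10^7 m/s)
λ = 1.52 × 10^-14 m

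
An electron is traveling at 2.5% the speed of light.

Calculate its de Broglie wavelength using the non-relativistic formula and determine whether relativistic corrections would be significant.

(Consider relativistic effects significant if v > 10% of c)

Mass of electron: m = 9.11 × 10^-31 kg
No, relativistic corrections are not needed.

Using the non-relativistic de Broglie formula λ = h/(mv):

v = 2.5% × c = 7.495 × 10^6 m/s

λ = h/(mv)
λ = (6.626 × 10^-34 J·s) / (9.11 × 10^-31 kg × 7.495 × 10^6 m/s)
λ = 9.70 × 10^-11 m

Since v = 2.5% of c < 10% of c, relativistic corrections are NOT significant and this non-relativistic result is a good approximation.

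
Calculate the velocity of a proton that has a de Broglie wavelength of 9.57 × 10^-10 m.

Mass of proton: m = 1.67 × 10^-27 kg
4.15 × 10^2 m/s

From the de Broglie relation λ = h/(mv), we solve for v:

v = h/(mλ)
v = (6.626 × 10^-34 J·s) / (1.67 × 10^-27 kg × 9.57 × 10^-10 m)
v = 4.15 × 10^2 m/s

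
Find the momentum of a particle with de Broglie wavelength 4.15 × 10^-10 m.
1.60 × 10^-24 kg·m/s

From the de Broglie relation λ = h/p, we solve for p:

p = h/λ
p = (6.626 × 10^-34 J·s) / (4.15 × 10^-10 m)
p = 1.60 × 10^-24 kg·m/s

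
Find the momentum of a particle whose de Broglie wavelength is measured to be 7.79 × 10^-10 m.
8.51 × 10^-25 kg·m/s

From the de Broglie relation λ = h/p, we solve for p:

p = h/λ
p = (6.626 × 10^-34 J·s) / (7.79 × 10^-10 m)
p = 8.51 × 10^-25 kg·m/s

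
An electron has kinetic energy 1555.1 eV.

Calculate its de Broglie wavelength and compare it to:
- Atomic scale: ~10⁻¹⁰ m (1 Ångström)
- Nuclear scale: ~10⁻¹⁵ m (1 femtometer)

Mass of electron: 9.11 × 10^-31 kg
λ = 3.11 × 10^-11 m, which is between nuclear and atomic scales.

Using λ = h/√(2mKE):

KE = 1555.1 eV = 2.492 × 10^-16 J

λ = h/√(2mKE)
λ = (6.626 × 10^-34 J·s) / √(2 × 9.11 × 10^-31 kg × 2.492 × 10^-16 J)
λ = 3.11 × 10^-11 m

Comparison:
- Atomic scale (10⁻¹⁰ m): λ is 0.31× this size
- Nuclear scale (10⁻¹⁵ m): λ is 3.1e+04× this size

The wavelength is between nuclear and atomic scales.

This wavelength is appropriate for probing atomic structure but too large for nuclear physics experiments.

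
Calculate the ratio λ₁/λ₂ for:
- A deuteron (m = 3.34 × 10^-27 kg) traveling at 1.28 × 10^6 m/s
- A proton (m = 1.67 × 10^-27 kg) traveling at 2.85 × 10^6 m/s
λ₁/λ₂ = 1.11

Using λ = h/(mv):

λ₁ = h/(m₁v₁) = 1.55 × 10^-13 m
λ₂ = h/(m₂v₂) = 1.39 × 10^-13 m

Ratio λ₁/λ₂ = (m₂v₂)/(m₁v₁)
         = (1.67 × 10^-27 kg × 2.85 × 10^6 m/s) / (3.34 × 10^-27 kg × 1.28 × 10^6 m/s)
         = 1.11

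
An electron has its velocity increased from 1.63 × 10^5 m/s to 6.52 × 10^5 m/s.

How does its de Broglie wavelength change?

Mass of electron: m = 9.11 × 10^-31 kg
The wavelength decreases by a factor of 4.

Using λ = h/(mv):

Initial wavelength: λ₁ = h/(mv₁) = 4.46 × 10^-9 m
Final wavelength: λ₂ = h/(mv₂) = 1.12 × 10^-9 m

Since λ ∝ 1/v, when velocity increases by a factor of 4, the wavelength decreases by a factor of 4.

λ₂/λ₁ = v₁/v₂ = 1/4

The wavelength decreases by a factor of 4.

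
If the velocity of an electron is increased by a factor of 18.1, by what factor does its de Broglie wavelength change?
The wavelength decreases by a factor of 18.1.

From λ = h/(mv), the wavelength is inversely proportional to velocity:

λ ∝ 1/v

If v → 18.1v, then λ → λ/18.1

When velocity is increased by a factor of 18.1, the wavelength decreases by a factor of 18.1.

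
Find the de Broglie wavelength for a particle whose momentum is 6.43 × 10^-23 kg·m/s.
1.03 × 10^-11 m

Using the de Broglie relation λ = h/p:

λ = h/p
λ = (6.626 × 10^-34 J·s) / (6.43 × 10^-23 kg·m/s)
λ = 1.03 × 10^-11 m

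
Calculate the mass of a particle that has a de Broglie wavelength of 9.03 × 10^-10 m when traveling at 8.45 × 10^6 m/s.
8.68 × 10^-32 kg

From the de Broglie relation λ = h/(mv), we solve for m:

m = h/(λv)
m = (6.626 × 10^-34 J·s) / (9.03 × 10^-10 m × 8.45 × 10^6 m/s)
m = 8.68 × 10^-32 kg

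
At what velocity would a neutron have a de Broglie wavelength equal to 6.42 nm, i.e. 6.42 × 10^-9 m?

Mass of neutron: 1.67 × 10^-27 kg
6.18 × 10^1 m/s

From λ = h/(mv), solve for v:

v = h/(mλ)
v = (6.626 × 10^-34 J·s) / (1.67 × 10^-27 kg × 6.42 × 10^-9 m)
v = 6.18 × 10^1 m/s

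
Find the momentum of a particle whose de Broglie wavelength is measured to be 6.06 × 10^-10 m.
1.09 × 10^-24 kg·m/s

From the de Broglie relation λ = h/p, we solve for p:

p = h/λ
p = (6.626 × 10^-34 J·s) / (6.06 × 10^-10 m)
p = 1.09 × 10^-24 kg·m/s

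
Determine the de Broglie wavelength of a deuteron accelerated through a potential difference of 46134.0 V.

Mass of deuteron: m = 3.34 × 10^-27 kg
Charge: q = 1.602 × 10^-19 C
9.43 × 10^-14 m

When a particle is accelerated through voltage V, it gains kinetic energy KE = qV.

The de Broglie wavelength is then λ = h/√(2mqV):

λ = h/√(2mqV)
λ = (6.626 × 10^-34 J·s) / √(2 × 3.34 × 10^-27 kg × 1.602 × 10^-19 C × 46134.0 V)
λ = 9.43 × 10^-14 m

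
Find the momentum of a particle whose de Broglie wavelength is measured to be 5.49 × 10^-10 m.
1.21 × 10^-24 kg·m/s

From the de Broglie relation λ = h/p, we solve for p:

p = h/λ
p = (6.626 × 10^-34 J·s) / (5.49 × 10^-10 m)
p = 1.21 × 10^-24 kg·m/s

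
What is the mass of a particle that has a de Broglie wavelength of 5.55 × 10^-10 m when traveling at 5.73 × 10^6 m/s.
2.08 × 10^-31 kg

From the de Broglie relation λ = h/(mv), we solve for m:

m = h/(λv)
m = (6.626 × 10^-34 J·s) / (5.55 × 10^-10 m × 5.73 × 10^6 m/s)
m = 2.08 × 10^-31 kg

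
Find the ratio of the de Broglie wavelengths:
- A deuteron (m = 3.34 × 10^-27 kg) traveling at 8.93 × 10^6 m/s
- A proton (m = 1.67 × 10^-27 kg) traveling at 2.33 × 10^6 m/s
λ₁/λ₂ = 0.130

Using λ = h/(mv):

λ₁ = h/(m₁v₁) = 2.22 × 10^-14 m
λ₂ = h/(m₂v₂) = 1.70 × 10^-13 m

Ratio λ₁/λ₂ = (m₂v₂)/(m₁v₁)
         = (1.67 × 10^-27 kg × 2.33 × 10^6 m/s) / (3.34 × 10^-27 kg × 8.93 × 10^6 m/s)
         = 0.130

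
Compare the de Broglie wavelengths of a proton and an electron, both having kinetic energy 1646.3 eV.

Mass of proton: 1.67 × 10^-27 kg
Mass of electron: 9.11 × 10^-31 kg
The electron has the longer wavelength.

Using λ = h/√(2mKE):

For proton: λ₁ = h/√(2m₁KE) = 7.06 × 10^-13 m
For electron: λ₂ = h/√(2m₂KE) = 3.02 × 10^-11 m

Since λ ∝ 1/√m at constant kinetic energy, the lighter particle has the longer wavelength.

The electron has the longer de Broglie wavelength.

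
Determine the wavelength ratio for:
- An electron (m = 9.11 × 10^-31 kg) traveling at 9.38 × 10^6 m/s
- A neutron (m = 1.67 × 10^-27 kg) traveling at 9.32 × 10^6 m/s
λ₁/λ₂ = 1.82 × 10^3

Using λ = h/(mv):

λ₁ = h/(m₁v₁) = 7.75 × 10^-11 m
λ₂ = h/(m₂v₂) = 4.26 × 10^-14 m

Ratio λ₁/λ₂ = (m₂v₂)/(m₁v₁)
         = (1.67 × 10^-27 kg × 9.32 × 10^6 m/s) / (9.11 × 10^-31 kg × 9.38 × 10^6 m/s)
         = 1.82 × 10^3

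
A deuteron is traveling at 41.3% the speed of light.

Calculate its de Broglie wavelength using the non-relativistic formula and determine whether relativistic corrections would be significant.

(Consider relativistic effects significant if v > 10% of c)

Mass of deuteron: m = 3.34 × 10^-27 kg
Yes, relativistic corrections are needed.

Using the non-relativistic de Broglie formula λ = h/(mv):

v = 41.3% × c = 1.238 × 10^8 m/s

λ = h/(mv)
λ = (6.626 × 10^-34 J·s) / (3.34 × 10^-27 kg × 1.238 × 10^8 m/s)
λ = 1.60 × 10^-15 m

Since v = 41.3% of c > 10% of c, relativistic corrections ARE significant and the actual wavelength would differ from this non-relativistic estimate.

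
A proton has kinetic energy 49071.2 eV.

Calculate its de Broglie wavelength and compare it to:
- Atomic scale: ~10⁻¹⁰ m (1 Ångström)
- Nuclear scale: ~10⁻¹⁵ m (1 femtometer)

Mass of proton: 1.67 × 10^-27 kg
λ = 1.29 × 10^-13 m, which is between nuclear and atomic scales.

Using λ = h/√(2mKE):

KE = 49071.2 eV = 7.862 × 10^-15 J

λ = h/√(2mKE)
λ = (6.626 × 10^-34 J·s) / √(2 × 1.67 × 10^-27 kg × 7.862 × 10^-15 J)
λ = 1.29 × 10^-13 m

Comparison:
- Atomic scale (10⁻¹⁰ m): λ is 0.0013× this size
- Nuclear scale (10⁻¹⁵ m): λ is 1.3e+02× this size

The wavelength is between nuclear and atomic scales.

This wavelength is appropriate for probing atomic structure but too large for nuclear physics experiments.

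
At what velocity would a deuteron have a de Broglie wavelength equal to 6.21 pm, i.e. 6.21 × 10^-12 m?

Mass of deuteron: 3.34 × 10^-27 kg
3.19 × 10^4 m/s

From λ = h/(mv), solve for v:

v = h/(mλ)
v = (6.626 × 10^-34 J·s) / (3.34 × 10^-27 kg × 6.21 × 10^-12 m)
v = 3.19 × 10^4 m/s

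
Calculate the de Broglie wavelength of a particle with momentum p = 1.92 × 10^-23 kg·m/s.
3.45 × 10^-11 m

Using the de Broglie relation λ = h/p:

λ = h/p
λ = (6.626 × 10^-34 J·s) / (1.92 × 10^-23 kg·m/s)
λ = 3.45 × 10^-11 m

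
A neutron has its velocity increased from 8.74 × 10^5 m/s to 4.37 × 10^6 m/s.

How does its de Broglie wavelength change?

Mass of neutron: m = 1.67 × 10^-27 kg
The wavelength decreases by a factor of 5.

Using λ = h/(mv):

Initial wavelength: λ₁ = h/(mv₁) = 4.54 × 10^-13 m
Final wavelength: λ₂ = h/(mv₂) = 9.08 × 10^-14 m

Since λ ∝ 1/v, when velocity increases by a factor of 5, the wavelength decreases by a factor of 5.

λ₂/λ₁ = v₁/v₂ = 1/5

The wavelength decreases by a factor of 5.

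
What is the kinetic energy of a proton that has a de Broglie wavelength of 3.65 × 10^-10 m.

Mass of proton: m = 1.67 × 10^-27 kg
9.87 × 10^-22 J (or 6.16 × 10^-3 eV)

From λ = h/√(2mKE), we solve for KE:

λ² = h²/(2mKE)
KE = h²/(2mλ²)
KE = (6.626 × 10^-34 J·s)² / (2 × 1.67 × 10^-27 kg × (3.65 × 10^-10 m)²)
KE = 9.87 × 10^-22 J
KE = 6.16 × 10^-3 eV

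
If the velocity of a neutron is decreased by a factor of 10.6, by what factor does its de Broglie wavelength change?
The wavelength increases by a factor of 10.6.

From λ = h/(mv), the wavelength is inversely proportional to velocity:

λ ∝ 1/v

If v → v/10.6, then λ → 10.6λ

When velocity is decreased by a factor of 10.6, the wavelength increases by a factor of 10.6.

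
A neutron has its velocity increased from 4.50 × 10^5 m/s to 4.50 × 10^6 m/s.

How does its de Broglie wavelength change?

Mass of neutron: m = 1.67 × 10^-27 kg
The wavelength decreases by a factor of 10.

Using λ = h/(mv):

Initial wavelength: λ₁ = h/(mv₁) = 8.82 × 10^-13 m
Final wavelength: λ₂ = h/(mv₂) = 8.82 × 10^-14 m

Since λ ∝ 1/v, when velocity increases by a factor of 10, the wavelength decreases by a factor of 10.

λ₂/λ₁ = v₁/v₂ = 1/10

The wavelength decreases by a factor of 10.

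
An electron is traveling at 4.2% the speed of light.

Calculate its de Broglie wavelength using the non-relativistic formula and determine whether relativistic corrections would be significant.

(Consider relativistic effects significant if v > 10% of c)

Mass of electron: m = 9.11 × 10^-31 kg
No, relativistic corrections are not needed.

Using the non-relativistic de Broglie formula λ = h/(mv):

v = 4.2% × c = 1.259 × 10^7 m/s

λ = h/(mv)
λ = (6.626 × 10^-34 J·s) / (9.11 × 10^-31 kg × 1.259 × 10^7 m/s)
λ = 5.78 × 10^-11 m

Since v = 4.2% of c < 10% of c, relativistic corrections are NOT significant and this non-relativistic result is a good approximation.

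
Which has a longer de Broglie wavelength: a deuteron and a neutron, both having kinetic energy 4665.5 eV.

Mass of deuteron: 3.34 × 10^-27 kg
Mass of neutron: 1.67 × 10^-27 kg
The neutron has the longer wavelength.

Using λ = h/√(2mKE):

For deuteron: λ₁ = h/√(2m₁KE) = 2.97 × 10^-13 m
For neutron: λ₂ = h/√(2m₂KE) = 4.19 × 10^-13 m

Since λ ∝ 1/√m at constant kinetic energy, the lighter particle has the longer wavelength.

The neutron has the longer de Broglie wavelength.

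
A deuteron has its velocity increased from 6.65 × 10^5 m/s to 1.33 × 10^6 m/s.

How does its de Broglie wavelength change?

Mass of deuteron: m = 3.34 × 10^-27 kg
The wavelength decreases by a factor of 2.

Using λ = h/(mv):

Initial wavelength: λ₁ = h/(mv₁) = 2.98 × 10^-13 m
Final wavelength: λ₂ = h/(mv₂) = 1.49 × 10^-13 m

Since λ ∝ 1/v, when velocity increases by a factor of 2, the wavelength decreases by a factor of 2.

λ₂/λ₁ = v₁/v₂ = 1/2

The wavelength decreases by a factor of 2.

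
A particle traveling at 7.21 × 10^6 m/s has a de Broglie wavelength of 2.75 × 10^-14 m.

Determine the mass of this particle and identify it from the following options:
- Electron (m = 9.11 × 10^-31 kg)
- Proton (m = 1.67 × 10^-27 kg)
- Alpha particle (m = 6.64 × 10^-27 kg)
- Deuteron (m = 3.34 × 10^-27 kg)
The particle is a deuteron.

From λ = h/(mv), solve for mass:

m = h/(λv)
m = (6.626 × 10^-34 J·s) / (2.75 × 10^-14 m × 7.21 × 10^6 m/s)
m = 3.34 × 10^-27 kg

Comparing with the listed masses, this is closest to a deuteron.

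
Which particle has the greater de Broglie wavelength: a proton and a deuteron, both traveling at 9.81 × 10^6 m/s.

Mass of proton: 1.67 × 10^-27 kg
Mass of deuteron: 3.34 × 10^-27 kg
The proton has the longer wavelength.

Using λ = h/(mv), since both particles have the same velocity, the wavelength depends only on mass.

For proton: λ₁ = h/(m₁v) = 4.04 × 10^-14 m
For deuteron: λ₂ = h/(m₂v) = 2.02 × 10^-14 m

Since λ ∝ 1/m at constant velocity, the lighter particle has the longer wavelength.

The proton has the longer de Broglie wavelength.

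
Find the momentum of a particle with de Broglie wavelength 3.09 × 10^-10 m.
2.14 × 10^-24 kg·m/s

From the de Broglie relation λ = h/p, we solve for p:

p = h/λ
p = (6.626 × 10^-34 J·s) / (3.09 × 10^-10 m)
p = 2.14 × 10^-24 kg·m/s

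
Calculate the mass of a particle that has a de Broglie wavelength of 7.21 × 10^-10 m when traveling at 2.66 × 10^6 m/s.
3.45 × 10^-31 kg

From the de Broglie relation λ = h/(mv), we solve for m:

m = h/(λv)
m = (6.626 × 10^-34 J·s) / (7.21 × 10^-10 m × 2.66 × 10^6 m/s)
m = 3.45 × 10^-31 kg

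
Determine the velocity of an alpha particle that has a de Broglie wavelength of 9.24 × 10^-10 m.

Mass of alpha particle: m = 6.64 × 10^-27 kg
1.08 × 10^2 m/s

From the de Broglie relation λ = h/(mv), we solve for v:

v = h/(mλ)
v = (6.626 × 10^-34 J·s) / (6.64 × 10^-27 kg × 9.24 × 10^-10 m)
v = 1.08 × 10^2 m/s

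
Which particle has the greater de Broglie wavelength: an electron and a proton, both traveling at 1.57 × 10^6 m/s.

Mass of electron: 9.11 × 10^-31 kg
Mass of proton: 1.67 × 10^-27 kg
The electron has the longer wavelength.

Using λ = h/(mv), since both particles have the same velocity, the wavelength depends only on mass.

For electron: λ₁ = h/(m₁v) = 4.63 × 10^-10 m
For proton: λ₂ = h/(m₂v) = 2.53 × 10^-13 m

Since λ ∝ 1/m at constant velocity, the lighter particle has the longer wavelength.

The electron has the longer de Broglie wavelength.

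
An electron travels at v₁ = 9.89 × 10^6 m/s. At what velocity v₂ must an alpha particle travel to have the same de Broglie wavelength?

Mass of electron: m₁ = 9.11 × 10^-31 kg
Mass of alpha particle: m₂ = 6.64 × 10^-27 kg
v₂ = 1.36 × 10^3 m/s

For equal de Broglie wavelengths: λ₁ = λ₂

h/(m₁v₁) = h/(m₂v₂)
m₁v₁ = m₂v₂
v₂ = v₁ · (m₁/m₂)

v₂ = 9.89 × 10^6 m/s × (9.11 × 10^-31 kg / 6.64 × 10^-27 kg)
v₂ = 1.36 × 10^3 m/s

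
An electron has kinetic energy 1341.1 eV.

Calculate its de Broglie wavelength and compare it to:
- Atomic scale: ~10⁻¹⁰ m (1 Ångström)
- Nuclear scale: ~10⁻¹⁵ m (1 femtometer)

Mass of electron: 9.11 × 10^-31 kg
λ = 3.35 × 10^-11 m, which is between nuclear and atomic scales.

Using λ = h/√(2mKE):

KE = 1341.1 eV = 2.149 × 10^-16 J

λ = h/√(2mKE)
λ = (6.626 × 10^-34 J·s) / √(2 × 9.11 × 10^-31 kg × 2.149 × 10^-16 J)
λ = 3.35 × 10^-11 m

Comparison:
- Atomic scale (10⁻¹⁰ m): λ is 0.33× this size
- Nuclear scale (10⁻¹⁵ m): λ is 3.3e+04× this size

The wavelength is between nuclear and atomic scales.

This wavelength is appropriate for probing atomic structure but too large for nuclear physics experiments.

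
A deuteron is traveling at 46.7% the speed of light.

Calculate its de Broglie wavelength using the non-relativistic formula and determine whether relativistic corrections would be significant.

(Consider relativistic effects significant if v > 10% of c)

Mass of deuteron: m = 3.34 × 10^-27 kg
Yes, relativistic corrections are needed.

Using the non-relativistic de Broglie formula λ = h/(mv):

v = 46.7% × c = 1.400 × 10^8 m/s

λ = h/(mv)
λ = (6.626 × 10^-34 J·s) / (3.34 × 10^-27 kg × 1.400 × 10^8 m/s)
λ = 1.42 × 10^-15 m

Since v = 46.7% of c > 10% of c, relativistic corrections ARE significant and the actual wavelength would differ from this non-relativistic estimate.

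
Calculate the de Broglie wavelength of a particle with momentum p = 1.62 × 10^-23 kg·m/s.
4.09 × 10^-11 m

Using the de Broglie relation λ = h/p:

λ = h/p
λ = (6.626 × 10^-34 J·s) / (1.62 × 10^-23 kg·m/s)
λ = 4.09 × 10^-11 m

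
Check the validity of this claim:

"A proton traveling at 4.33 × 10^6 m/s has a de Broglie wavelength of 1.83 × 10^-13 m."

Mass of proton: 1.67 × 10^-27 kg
False

The claim is incorrect.

Using λ = h/(mv):
λ = (6.626 × 10^-34 J·s) / (1.67 × 10^-27 kg × 4.33 × 10^6 m/s)
λ = 9.16 × 10^-14 m

The actual wavelength differs from the claimed 1.83 × 10^-13 m.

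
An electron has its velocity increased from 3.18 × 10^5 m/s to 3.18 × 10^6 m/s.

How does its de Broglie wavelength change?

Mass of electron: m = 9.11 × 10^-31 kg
The wavelength decreases by a factor of 10.

Using λ = h/(mv):

Initial wavelength: λ₁ = h/(mv₁) = 2.29 × 10^-9 m
Final wavelength: λ₂ = h/(mv₂) = 2.29 × 10^-10 m

Since λ ∝ 1/v, when velocity increases by a factor of 10, the wavelength decreases by a factor of 10.

λ₂/λ₁ = v₁/v₂ = 1/10

The wavelength decreases by a factor of 10.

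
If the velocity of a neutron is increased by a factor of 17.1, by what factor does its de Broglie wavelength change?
The wavelength decreases by a factor of 17.1.

From λ = h/(mv), the wavelength is inversely proportional to velocity:

λ ∝ 1/v

If v → 17.1v, then λ → λ/17.1

When velocity is increased by a factor of 17.1, the wavelength decreases by a factor of 17.1.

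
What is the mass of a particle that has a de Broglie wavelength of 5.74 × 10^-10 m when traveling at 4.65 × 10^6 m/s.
2.48 × 10^-31 kg

From the de Broglie relation λ = h/(mv), we solve for m:

m = h/(λv)
m = (6.626 × 10^-34 J·s) / (5.74 × 10^-10 m × 4.65 × 10^6 m/s)
m = 2.48 × 10^-31 kg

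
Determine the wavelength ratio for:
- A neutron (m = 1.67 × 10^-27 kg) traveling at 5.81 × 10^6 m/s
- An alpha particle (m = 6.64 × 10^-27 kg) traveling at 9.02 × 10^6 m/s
λ₁/λ₂ = 6.17

Using λ = h/(mv):

λ₁ = h/(m₁v₁) = 6.83 × 10^-14 m
λ₂ = h/(m₂v₂) = 1.11 × 10^-14 m

Ratio λ₁/λ₂ = (m₂v₂)/(m₁v₁)
         = (6.64 × 10^-27 kg × 9.02 × 10^6 m/s) / (1.67 × 10^-27 kg × 5.81 × 10^6 m/s)
         = 6.17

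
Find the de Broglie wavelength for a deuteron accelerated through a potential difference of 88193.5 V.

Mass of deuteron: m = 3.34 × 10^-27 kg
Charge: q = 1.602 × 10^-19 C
6.82 × 10^-14 m

When a particle is accelerated through voltage V, it gains kinetic energy KE = qV.

The de Broglie wavelength is then λ = h/√(2mqV):

λ = h/√(2mqV)
λ = (6.626 × 10^-34 J·s) / √(2 × 3.34 × 10^-27 kg × 1.602 × 10^-19 C × 88193.5 V)
λ = 6.82 × 10^-14 m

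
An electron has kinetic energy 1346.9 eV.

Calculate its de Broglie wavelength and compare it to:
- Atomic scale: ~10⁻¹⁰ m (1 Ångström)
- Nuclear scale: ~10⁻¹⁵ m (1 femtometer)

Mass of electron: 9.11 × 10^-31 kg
λ = 3.34 × 10^-11 m, which is between nuclear and atomic scales.

Using λ = h/√(2mKE):

KE = 1346.9 eV = 2.158 × 10^-16 J

λ = h/√(2mKE)
λ = (6.626 × 10^-34 J·s) / √(2 × 9.11 × 10^-31 kg × 2.158 × 10^-16 J)
λ = 3.34 × 10^-11 m

Comparison:
- Atomic scale (10⁻¹⁰ m): λ is 0.33× this size
- Nuclear scale (10⁻¹⁵ m): λ is 3.3e+04× this size

The wavelength is between nuclear and atomic scales.

This wavelength is appropriate for probing atomic structure but too large for nuclear physics experiments.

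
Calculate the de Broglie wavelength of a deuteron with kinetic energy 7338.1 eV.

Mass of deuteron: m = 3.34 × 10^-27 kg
2.36 × 10^-13 m

Using λ = h/√(2mKE):

First convert KE to Joules: KE = 7338.1 eV = 1.176 × 10^-15 J

λ = h/√(2mKE)
λ = (6.626 × 10^-34 J·s) / √(2 × 3.34 × 10^-27 kg × 1.176 × 10^-15 J)
λ = 2.36 × 10^-13 m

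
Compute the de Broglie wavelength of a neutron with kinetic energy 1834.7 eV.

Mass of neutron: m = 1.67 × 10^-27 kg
6.69 × 10^-13 m

Using λ = h/√(2mKE):

First convert KE to Joules: KE = 1834.7 eV = 2.940 × 10^-16 J

λ = h/√(2mKE)
λ = (6.626 × 10^-34 J·s) / √(2 × 1.67 × 10^-27 kg × 2.940 × 10^-16 J)
λ = 6.69 × 10^-13 m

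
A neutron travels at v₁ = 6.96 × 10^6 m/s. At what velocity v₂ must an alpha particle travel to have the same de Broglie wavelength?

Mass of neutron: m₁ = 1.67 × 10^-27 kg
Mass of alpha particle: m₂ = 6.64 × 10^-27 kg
v₂ = 1.75 × 10^6 m/s

For equal de Broglie wavelengths: λ₁ = λ₂

h/(m₁v₁) = h/(m₂v₂)
m₁v₁ = m₂v₂
v₂ = v₁ · (m₁/m₂)

v₂ = 6.96 × 10^6 m/s × (1.67 × 10^-27 kg / 6.64 × 10^-27 kg)
v₂ = 1.75 × 10^6 m/s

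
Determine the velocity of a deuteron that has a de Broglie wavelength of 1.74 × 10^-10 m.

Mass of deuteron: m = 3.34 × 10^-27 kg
1.14 × 10^3 m/s

From the de Broglie relation λ = h/(mv), we solve for v:

v = h/(mλ)
v = (6.626 × 10^-34 J·s) / (3.34 × 10^-27 kg × 1.74 × 10^-10 m)
v = 1.14 × 10^3 m/s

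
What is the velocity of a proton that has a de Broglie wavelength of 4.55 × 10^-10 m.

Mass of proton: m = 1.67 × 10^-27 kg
8.72 × 10^2 m/s

From the de Broglie relation λ = h/(mv), we solve for v:

v = h/(mλ)
v = (6.626 × 10^-34 J·s) / (1.67 × 10^-27 kg × 4.55 × 10^-10 m)
v = 8.72 × 10^2 m/s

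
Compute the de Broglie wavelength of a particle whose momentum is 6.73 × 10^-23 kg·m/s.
9.85 × 10^-12 m

Using the de Broglie relation λ = h/p:

λ = h/p
λ = (6.626 × 10^-34 J·s) / (6.73 × 10^-23 kg·m/s)
λ = 9.85 × 10^-12 m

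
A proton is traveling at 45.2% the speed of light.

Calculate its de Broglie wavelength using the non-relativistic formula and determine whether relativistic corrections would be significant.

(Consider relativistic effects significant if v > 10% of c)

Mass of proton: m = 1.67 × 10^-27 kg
Yes, relativistic corrections are needed.

Using the non-relativistic de Broglie formula λ = h/(mv):

v = 45.2% × c = 1.355 × 10^8 m/s

λ = h/(mv)
λ = (6.626 × 10^-34 J·s) / (1.67 × 10^-27 kg × 1.355 × 10^8 m/s)
λ = 2.93 × 10^-15 m

Since v = 45.2% of c > 10% of c, relativistic corrections ARE significant and the actual wavelength would differ from this non-relativistic estimate.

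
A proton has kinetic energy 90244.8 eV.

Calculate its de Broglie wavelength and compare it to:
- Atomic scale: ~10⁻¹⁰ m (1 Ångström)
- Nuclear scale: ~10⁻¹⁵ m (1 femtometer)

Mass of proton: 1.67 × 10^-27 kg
λ = 9.53 × 10^-14 m, which is between nuclear and atomic scales.

Using λ = h/√(2mKE):

KE = 90244.8 eV = 1.446 × 10^-14 J

λ = h/√(2mKE)
λ = (6.626 × 10^-34 J·s) / √(2 × 1.67 × 10^-27 kg × 1.446 × 10^-14 J)
λ = 9.53 × 10^-14 m

Comparison:
- Atomic scale (10⁻¹⁰ m): λ is 0.00095× this size
- Nuclear scale (10⁻¹⁵ m): λ is 95× this size

The wavelength is between nuclear and atomic scales.

This wavelength is appropriate for probing atomic structure but too large for nuclear physics experiments.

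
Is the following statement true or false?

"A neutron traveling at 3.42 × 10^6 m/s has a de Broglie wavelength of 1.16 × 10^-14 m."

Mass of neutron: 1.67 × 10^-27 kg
False

The claim is incorrect.

Using λ = h/(mv):
λ = (6.626 × 10^-34 J·s) / (1.67 × 10^-27 kg × 3.42 × 10^6 m/s)
λ = 1.16 × 10^-13 m

The actual wavelength differs from the claimed 1.16 × 10^-14 m.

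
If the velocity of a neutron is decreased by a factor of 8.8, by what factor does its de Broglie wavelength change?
The wavelength increases by a factor of 8.8.

From λ = h/(mv), the wavelength is inversely proportional to velocity:

λ ∝ 1/v

If v → v/8.8, then λ → 8.8λ

When velocity is decreased by a factor of 8.8, the wavelength increases by a factor of 8.8.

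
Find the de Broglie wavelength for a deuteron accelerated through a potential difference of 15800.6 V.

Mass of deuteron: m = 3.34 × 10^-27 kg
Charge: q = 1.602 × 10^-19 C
1.61 × 10^-13 m

When a particle is accelerated through voltage V, it gains kinetic energy KE = qV.

The de Broglie wavelength is then λ = h/√(2mqV):

λ = h/√(2mqV)
λ = (6.626 × 10^-34 J·s) / √(2 × 3.34 × 10^-27 kg × 1.602 × 10^-19 C × 15800.6 V)
λ = 1.61 × 10^-13 m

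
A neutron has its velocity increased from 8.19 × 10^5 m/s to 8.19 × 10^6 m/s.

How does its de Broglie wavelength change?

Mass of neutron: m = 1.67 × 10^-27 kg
The wavelength decreases by a factor of 10.

Using λ = h/(mv):

Initial wavelength: λ₁ = h/(mv₁) = 4.84 × 10^-13 m
Final wavelength: λ₂ = h/(mv₂) = 4.84 × 10^-14 m

Since λ ∝ 1/v, when velocity increases by a factor of 10, the wavelength decreases by a factor of 10.

λ₂/λ₁ = v₁/v₂ = 1/10

The wavelength decreases by a factor of 10.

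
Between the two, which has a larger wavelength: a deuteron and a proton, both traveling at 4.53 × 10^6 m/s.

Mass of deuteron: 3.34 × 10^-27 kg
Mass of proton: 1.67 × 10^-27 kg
The proton has the longer wavelength.

Using λ = h/(mv), since both particles have the same velocity, the wavelength depends only on mass.

For deuteron: λ₁ = h/(m₁v) = 4.38 × 10^-14 m
For proton: λ₂ = h/(m₂v) = 8.76 × 10^-14 m

Since λ ∝ 1/m at constant velocity, the lighter particle has the longer wavelength.

The proton has the longer de Broglie wavelength.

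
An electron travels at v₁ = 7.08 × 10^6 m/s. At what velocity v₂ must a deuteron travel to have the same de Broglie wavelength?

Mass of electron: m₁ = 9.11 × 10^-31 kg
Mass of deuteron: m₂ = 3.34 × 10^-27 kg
v₂ = 1.93 × 10^3 m/s

For equal de Broglie wavelengths: λ₁ = λ₂

h/(m₁v₁) = h/(m₂v₂)
m₁v₁ = m₂v₂
v₂ = v₁ · (m₁/m₂)

v₂ = 7.08 × 10^6 m/s × (9.11 × 10^-31 kg / 3.34 × 10^-27 kg)
v₂ = 1.93 × 10^3 m/s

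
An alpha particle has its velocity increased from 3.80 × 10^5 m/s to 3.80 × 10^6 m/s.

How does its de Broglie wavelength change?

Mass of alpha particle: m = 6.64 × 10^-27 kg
The wavelength decreases by a factor of 10.

Using λ = h/(mv):

Initial wavelength: λ₁ = h/(mv₁) = 2.63 × 10^-13 m
Final wavelength: λ₂ = h/(mv₂) = 2.63 × 10^-14 m

Since λ ∝ 1/v, when velocity increases by a factor of 10, the wavelength decreases by a factor of 10.

λ₂/λ₁ = v₁/v₂ = 1/10

The wavelength decreases by a factor of 10.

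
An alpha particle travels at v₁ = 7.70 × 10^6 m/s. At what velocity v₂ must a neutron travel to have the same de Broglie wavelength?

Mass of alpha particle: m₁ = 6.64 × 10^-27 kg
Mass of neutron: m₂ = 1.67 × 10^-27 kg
v₂ = 3.06 × 10^7 m/s

For equal de Broglie wavelengths: λ₁ = λ₂

h/(m₁v₁) = h/(m₂v₂)
m₁v₁ = m₂v₂
v₂ = v₁ · (m₁/m₂)

v₂ = 7.70 × 10^6 m/s × (6.64 × 10^-27 kg / 1.67 × 10^-27 kg)
v₂ = 3.06 × 10^7 m/s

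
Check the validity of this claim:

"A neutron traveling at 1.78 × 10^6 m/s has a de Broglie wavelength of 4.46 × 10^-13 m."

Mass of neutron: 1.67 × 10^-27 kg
False

The claim is incorrect.

Using λ = h/(mv):
λ = (6.626 × 10^-34 J·s) / (1.67 × 10^-27 kg × 1.78 × 10^6 m/s)
λ = 2.23 × 10^-13 m

The actual wavelength differs from the claimed 4.46 × 10^-13 m.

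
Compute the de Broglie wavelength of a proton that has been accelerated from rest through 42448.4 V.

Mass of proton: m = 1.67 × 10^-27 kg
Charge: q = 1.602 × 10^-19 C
1.39 × 10^-13 m

When a particle is accelerated through voltage V, it gains kinetic energy KE = qV.

The de Broglie wavelength is then λ = h/√(2mqV):

λ = h/√(2mqV)
λ = (6.626 × 10^-34 J·s) / √(2 × 1.67 × 10^-27 kg × 1.602 × 10^-19 C × 42448.4 V)
λ = 1.39 × 10^-13 m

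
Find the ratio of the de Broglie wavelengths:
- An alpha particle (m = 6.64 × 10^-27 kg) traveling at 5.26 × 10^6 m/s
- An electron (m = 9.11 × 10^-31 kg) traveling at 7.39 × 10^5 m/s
λ₁/λ₂ = 1.93 × 10^-5

Using λ = h/(mv):

λ₁ = h/(m₁v₁) = 1.90 × 10^-14 m
λ₂ = h/(m₂v₂) = 9.84 × 10^-10 m

Ratio λ₁/λ₂ = (m₂v₂)/(m₁v₁)
         = (9.11 × 10^-31 kg × 7.39 × 10^5 m/s) / (6.64 × 10^-27 kg × 5.26 × 10^6 m/s)
         = 1.93 × 10^-5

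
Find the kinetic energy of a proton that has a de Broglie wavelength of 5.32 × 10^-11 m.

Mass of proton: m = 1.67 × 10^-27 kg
4.64 × 10^-20 J (or 0.290 eV)

From λ = h/√(2mKE), we solve for KE:

λ² = h²/(2mKE)
KE = h²/(2mλ²)
KE = (6.626 × 10^-34 J·s)² / (2 × 1.67 × 10^-27 kg × (5.32 × 10^-11 m)²)
KE = 4.64 × 10^-20 J
KE = 0.290 eV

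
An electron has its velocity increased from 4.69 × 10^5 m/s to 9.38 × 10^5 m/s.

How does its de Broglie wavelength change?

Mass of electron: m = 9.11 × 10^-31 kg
The wavelength decreases by a factor of 2.

Using λ = h/(mv):

Initial wavelength: λ₁ = h/(mv₁) = 1.55 × 10^-9 m
Final wavelength: λ₂ = h/(mv₂) = 7.75 × 10^-10 m

Since λ ∝ 1/v, when velocity increases by a factor of 2, the wavelength decreases by a factor of 2.

λ₂/λ₁ = v₁/v₂ = 1/2

The wavelength decreases by a factor of 2.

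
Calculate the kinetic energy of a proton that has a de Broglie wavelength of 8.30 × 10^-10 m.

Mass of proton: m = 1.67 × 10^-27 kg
1.91 × 10^-22 J (or 1.19 × 10^-3 eV)

From λ = h/√(2mKE), we solve for KE:

λ² = h²/(2mKE)
KE = h²/(2mλ²)
KE = (6.626 × 10^-34 J·s)² / (2 × 1.67 × 10^-27 kg × (8.30 × 10^-10 m)²)
KE = 1.91 × 10^-22 J
KE = 1.19 × 10^-3 eV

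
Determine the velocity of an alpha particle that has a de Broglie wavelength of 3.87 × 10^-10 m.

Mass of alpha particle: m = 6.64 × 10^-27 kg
2.58 × 10^2 m/s

From the de Broglie relation λ = h/(mv), we solve for v:

v = h/(mλ)
v = (6.626 × 10^-34 J·s) / (6.64 × 10^-27 kg × 3.87 × 10^-10 m)
v = 2.58 × 10^2 m/s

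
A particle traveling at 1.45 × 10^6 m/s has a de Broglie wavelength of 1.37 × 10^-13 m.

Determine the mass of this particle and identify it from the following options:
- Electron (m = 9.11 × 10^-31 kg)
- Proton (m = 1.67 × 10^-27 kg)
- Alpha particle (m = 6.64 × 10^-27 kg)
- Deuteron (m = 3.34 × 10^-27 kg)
The particle is a deuteron.

From λ = h/(mv), solve for mass:

m = h/(λv)
m = (6.626 × 10^-34 J·s) / (1.37 × 10^-13 m × 1.45 × 10^6 m/s)
m = 3.34 × 10^-27 kg

Comparing with the listed masses, this is closest to a deuteron.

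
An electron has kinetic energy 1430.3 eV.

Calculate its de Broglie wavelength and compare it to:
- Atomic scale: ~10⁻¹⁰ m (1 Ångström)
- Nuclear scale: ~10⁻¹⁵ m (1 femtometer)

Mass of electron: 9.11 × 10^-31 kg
λ = 3.24 × 10^-11 m, which is between nuclear and atomic scales.

Using λ = h/√(2mKE):

KE = 1430.3 eV = 2.292 × 10^-16 J

λ = h/√(2mKE)
λ = (6.626 × 10^-34 J·s) / √(2 × 9.11 × 10^-31 kg × 2.292 × 10^-16 J)
λ = 3.24 × 10^-11 m

Comparison:
- Atomic scale (10⁻¹⁰ m): λ is 0.32× this size
- Nuclear scale (10⁻¹⁵ m): λ is 3.2e+04× this size

The wavelength is between nuclear and atomic scales.

This wavelength is appropriate for probing atomic structure but too large for nuclear physics experiments.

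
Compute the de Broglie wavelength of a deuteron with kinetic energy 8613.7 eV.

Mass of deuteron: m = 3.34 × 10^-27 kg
2.18 × 10^-13 m

Using λ = h/√(2mKE):

First convert KE to Joules: KE = 8613.7 eV = 1.380 × 10^-15 J

λ = h/√(2mKE)
λ = (6.626 × 10^-34 J·s) / √(2 × 3.34 × 10^-27 kg × 1.380 × 10^-15 J)
λ = 2.18 × 10^-13 m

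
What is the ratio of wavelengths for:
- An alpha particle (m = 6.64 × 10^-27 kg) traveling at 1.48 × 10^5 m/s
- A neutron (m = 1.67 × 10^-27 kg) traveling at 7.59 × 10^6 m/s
λ₁/λ₂ = 12.9

Using λ = h/(mv):

λ₁ = h/(m₁v₁) = 6.74 × 10^-13 m
λ₂ = h/(m₂v₂) = 5.23 × 10^-14 m

Ratio λ₁/λ₂ = (m₂v₂)/(m₁v₁)
         = (1.67 × 10^-27 kg × 7.59 × 10^6 m/s) / (6.64 × 10^-27 kg × 1.48 × 10^5 m/s)
         = 12.9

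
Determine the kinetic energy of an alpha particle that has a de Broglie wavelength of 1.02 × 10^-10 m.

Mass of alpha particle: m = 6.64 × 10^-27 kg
3.18 × 10^-21 J (or 0.0198 eV)

From λ = h/√(2mKE), we solve for KE:

λ² = h²/(2mKE)
KE = h²/(2mλ²)
KE = (6.626 × 10^-34 J·s)² / (2 × 6.64 × 10^-27 kg × (1.02 × 10^-10 m)²)
KE = 3.18 × 10^-21 J
KE = 0.0198 eV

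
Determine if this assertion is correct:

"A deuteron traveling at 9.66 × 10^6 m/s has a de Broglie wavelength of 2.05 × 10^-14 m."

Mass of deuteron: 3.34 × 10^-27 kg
True

The claim is correct.

Using λ = h/(mv):
λ = (6.626 × 10^-34 J·s) / (3.34 × 10^-27 kg × 9.66 × 10^6 m/s)
λ = 2.05 × 10^-14 m

This matches the claimed value.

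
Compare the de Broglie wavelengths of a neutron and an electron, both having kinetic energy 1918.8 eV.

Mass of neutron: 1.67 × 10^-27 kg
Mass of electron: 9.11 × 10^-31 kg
The electron has the longer wavelength.

Using λ = h/√(2mKE):

For neutron: λ₁ = h/√(2m₁KE) = 6.54 × 10^-13 m
For electron: λ₂ = h/√(2m₂KE) = 2.80 × 10^-11 m

Since λ ∝ 1/√m at constant kinetic energy, the lighter particle has the longer wavelength.

The electron has the longer de Broglie wavelength.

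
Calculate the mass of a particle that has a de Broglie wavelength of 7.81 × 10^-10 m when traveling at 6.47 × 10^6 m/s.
1.31 × 10^-31 kg

From the de Broglie relation λ = h/(mv), we solve for m:

m = h/(λv)
m = (6.626 × 10^-34 J·s) / (7.81 × 10^-10 m × 6.47 × 10^6 m/s)
m = 1.31 × 10^-31 kg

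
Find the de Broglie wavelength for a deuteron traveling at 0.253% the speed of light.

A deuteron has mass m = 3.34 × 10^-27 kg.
2.62 × 10^-13 m

Using the de Broglie relation λ = h/(mv):

v = 0.253% × c = 7.585 × 10^5 m/s

λ = h/(mv)
λ = (6.626 × 10^-34 J·s) / (3.34 × 10^-27 kg × 7.585 × 10^5 m/s)
λ = 2.62 × 10^-13 m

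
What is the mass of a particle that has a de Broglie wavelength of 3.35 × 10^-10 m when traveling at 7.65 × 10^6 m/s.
2.59 × 10^-31 kg

From the de Broglie relation λ = h/(mv), we solve for m:

m = h/(λv)
m = (6.626 × 10^-34 J·s) / (3.35 × 10^-10 m × 7.65 × 10^6 m/s)
m = 2.59 × 10^-31 kg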